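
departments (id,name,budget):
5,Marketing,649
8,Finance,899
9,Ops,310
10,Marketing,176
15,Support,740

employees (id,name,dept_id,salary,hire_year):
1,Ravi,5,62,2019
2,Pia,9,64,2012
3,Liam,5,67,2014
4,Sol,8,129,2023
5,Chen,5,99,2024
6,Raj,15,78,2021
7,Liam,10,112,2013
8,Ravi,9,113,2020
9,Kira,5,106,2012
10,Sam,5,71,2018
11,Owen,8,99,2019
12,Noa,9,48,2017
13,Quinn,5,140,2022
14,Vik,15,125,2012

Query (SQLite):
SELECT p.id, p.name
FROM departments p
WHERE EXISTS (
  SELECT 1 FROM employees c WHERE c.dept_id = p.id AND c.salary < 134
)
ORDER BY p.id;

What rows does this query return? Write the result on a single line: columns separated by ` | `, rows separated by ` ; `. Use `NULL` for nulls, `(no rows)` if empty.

5 | Marketing ; 8 | Finance ; 9 | Ops ; 10 | Marketing ; 15 | Support

For each departments row, check whether any employees with matching dept_id has salary < 134.
Keep rows where that is true.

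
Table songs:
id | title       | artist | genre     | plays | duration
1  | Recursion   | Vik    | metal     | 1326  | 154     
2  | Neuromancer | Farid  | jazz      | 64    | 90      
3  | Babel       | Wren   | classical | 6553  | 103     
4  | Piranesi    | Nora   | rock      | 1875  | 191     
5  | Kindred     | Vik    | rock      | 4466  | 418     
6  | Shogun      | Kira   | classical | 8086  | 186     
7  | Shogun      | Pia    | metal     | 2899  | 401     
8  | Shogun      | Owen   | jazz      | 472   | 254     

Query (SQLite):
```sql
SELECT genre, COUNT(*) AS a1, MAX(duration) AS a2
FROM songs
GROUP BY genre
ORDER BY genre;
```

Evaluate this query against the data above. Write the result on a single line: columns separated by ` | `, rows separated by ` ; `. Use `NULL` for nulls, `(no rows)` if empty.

classical | 2 | 186 ; jazz | 2 | 254 ; metal | 2 | 401 ; rock | 2 | 418

Group songs by genre.
Per group compute: COUNT(*), MAX(duration).
  classical: ids {3, 6} → COUNT(*)=2, MAX(duration)=186
  jazz: ids {2, 8} → COUNT(*)=2, MAX(duration)=254
  metal: ids {1, 7} → COUNT(*)=2, MAX(duration)=401
  rock: ids {4, 5} → COUNT(*)=2, MAX(duration)=418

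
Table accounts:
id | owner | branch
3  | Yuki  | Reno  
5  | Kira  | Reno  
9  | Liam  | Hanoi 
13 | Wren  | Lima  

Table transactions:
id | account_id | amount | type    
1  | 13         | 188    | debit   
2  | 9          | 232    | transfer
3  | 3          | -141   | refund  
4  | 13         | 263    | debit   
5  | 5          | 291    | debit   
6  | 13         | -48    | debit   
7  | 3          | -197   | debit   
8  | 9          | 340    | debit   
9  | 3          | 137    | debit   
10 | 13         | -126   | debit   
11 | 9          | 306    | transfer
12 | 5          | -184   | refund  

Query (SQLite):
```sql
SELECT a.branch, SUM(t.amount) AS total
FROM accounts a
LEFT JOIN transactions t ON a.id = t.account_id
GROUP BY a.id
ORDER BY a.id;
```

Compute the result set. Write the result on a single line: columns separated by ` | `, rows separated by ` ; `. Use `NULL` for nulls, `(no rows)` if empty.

LEFT JOIN keeps every accounts row; unmatched ones get NULL for transactions columns.
Group by accounts.id and compute SUM(t.amount). SUM over an all-NULL group is NULL.
  3: ids {3, 7, 9} → SUM(t.amount)=-201
  5: ids {5, 12} → SUM(t.amount)=107
  9: ids {2, 8, 11} → SUM(t.amount)=878
  13: ids {1, 4, 6, 10} → SUM(t.amount)=277

Reno | -201 ; Reno | 107 ; Hanoi | 878 ; Lima | 277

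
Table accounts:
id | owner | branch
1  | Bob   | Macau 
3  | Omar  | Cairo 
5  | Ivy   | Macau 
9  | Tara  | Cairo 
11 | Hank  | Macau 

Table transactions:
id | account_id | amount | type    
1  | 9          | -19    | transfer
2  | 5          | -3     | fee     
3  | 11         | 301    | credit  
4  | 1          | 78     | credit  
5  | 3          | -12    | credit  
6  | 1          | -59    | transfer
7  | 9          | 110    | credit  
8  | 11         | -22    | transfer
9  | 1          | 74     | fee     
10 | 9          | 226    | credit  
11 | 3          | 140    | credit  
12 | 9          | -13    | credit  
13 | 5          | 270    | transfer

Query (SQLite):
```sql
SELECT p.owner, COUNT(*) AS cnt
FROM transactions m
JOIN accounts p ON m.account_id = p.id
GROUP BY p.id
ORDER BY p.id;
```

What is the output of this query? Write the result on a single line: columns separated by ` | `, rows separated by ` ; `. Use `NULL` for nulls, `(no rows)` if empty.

Join each transactions row to its accounts via account_id.
Group joined rows by accounts.id; compute COUNT(*) per group.
  1: ids {4, 6, 9} → COUNT(*)=3
  3: ids {5, 11} → COUNT(*)=2
  5: ids {2, 13} → COUNT(*)=2
  9: ids {1, 7, 10, 12} → COUNT(*)=4
  11: ids {3, 8} → COUNT(*)=2

Bob | 3 ; Omar | 2 ; Ivy | 2 ; Tara | 4 ; Hank | 2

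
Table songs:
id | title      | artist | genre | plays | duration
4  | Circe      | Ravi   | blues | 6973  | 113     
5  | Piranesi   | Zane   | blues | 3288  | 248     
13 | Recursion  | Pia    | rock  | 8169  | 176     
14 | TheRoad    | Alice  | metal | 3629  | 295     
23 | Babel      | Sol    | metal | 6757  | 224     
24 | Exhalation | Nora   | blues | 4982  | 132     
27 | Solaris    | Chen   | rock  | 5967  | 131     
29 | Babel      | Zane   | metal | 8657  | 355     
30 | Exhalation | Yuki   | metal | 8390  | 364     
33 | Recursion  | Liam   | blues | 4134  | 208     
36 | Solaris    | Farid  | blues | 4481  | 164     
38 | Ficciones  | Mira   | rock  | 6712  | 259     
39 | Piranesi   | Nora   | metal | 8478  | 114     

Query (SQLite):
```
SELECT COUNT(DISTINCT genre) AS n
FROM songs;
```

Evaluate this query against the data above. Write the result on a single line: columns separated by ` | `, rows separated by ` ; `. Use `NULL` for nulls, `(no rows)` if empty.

Count distinct non-NULL genre values.

3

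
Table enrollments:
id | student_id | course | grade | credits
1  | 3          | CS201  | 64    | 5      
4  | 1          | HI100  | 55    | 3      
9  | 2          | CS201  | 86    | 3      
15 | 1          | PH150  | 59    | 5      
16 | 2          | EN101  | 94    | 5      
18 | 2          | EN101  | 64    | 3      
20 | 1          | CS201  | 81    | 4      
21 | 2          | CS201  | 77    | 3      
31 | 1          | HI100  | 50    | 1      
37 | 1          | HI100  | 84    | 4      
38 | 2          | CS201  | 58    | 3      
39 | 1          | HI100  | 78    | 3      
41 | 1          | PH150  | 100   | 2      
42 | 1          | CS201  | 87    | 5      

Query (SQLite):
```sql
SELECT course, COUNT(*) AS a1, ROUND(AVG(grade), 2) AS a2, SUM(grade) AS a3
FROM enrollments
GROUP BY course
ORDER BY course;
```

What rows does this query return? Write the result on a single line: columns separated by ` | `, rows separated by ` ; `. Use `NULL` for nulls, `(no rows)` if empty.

CS201 | 6 | 75.5 | 453 ; EN101 | 2 | 79 | 158 ; HI100 | 4 | 66.75 | 267 ; PH150 | 2 | 79.5 | 159

Group enrollments by course.
Per group compute: COUNT(*), ROUND(AVG(grade), 2), SUM(grade).
  CS201: ids {1, 9, 20, 21, 38, 42} → COUNT(*)=6, ROUND(AVG(grade), 2)=75.5, SUM(grade)=453
  EN101: ids {16, 18} → COUNT(*)=2, ROUND(AVG(grade), 2)=79, SUM(grade)=158
  HI100: ids {4, 31, 37, 39} → COUNT(*)=4, ROUND(AVG(grade), 2)=66.75, SUM(grade)=267
  PH150: ids {15, 41} → COUNT(*)=2, ROUND(AVG(grade), 2)=79.5, SUM(grade)=159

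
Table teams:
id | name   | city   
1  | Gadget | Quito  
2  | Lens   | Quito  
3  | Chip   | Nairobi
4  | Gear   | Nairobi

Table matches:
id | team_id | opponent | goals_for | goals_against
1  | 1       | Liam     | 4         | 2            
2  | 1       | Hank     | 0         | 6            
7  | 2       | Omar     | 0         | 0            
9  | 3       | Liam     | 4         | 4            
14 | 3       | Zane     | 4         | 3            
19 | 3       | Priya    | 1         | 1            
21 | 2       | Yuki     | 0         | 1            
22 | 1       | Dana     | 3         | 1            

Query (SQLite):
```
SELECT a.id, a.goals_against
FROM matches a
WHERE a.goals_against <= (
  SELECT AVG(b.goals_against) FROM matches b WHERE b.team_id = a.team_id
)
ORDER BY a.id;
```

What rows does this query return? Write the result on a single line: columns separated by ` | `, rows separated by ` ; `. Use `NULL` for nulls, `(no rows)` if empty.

1 | 2 ; 7 | 0 ; 19 | 1 ; 22 | 1

For each matches row a, compute AVG(goals_against) over rows sharing a.team_id.
Keep row a if a.goals_against <= that per-group AVG.
  team_id=1: AVG(goals_against) = 3.0
  team_id=2: AVG(goals_against) = 0.5
  team_id=3: AVG(goals_against) = 2.666667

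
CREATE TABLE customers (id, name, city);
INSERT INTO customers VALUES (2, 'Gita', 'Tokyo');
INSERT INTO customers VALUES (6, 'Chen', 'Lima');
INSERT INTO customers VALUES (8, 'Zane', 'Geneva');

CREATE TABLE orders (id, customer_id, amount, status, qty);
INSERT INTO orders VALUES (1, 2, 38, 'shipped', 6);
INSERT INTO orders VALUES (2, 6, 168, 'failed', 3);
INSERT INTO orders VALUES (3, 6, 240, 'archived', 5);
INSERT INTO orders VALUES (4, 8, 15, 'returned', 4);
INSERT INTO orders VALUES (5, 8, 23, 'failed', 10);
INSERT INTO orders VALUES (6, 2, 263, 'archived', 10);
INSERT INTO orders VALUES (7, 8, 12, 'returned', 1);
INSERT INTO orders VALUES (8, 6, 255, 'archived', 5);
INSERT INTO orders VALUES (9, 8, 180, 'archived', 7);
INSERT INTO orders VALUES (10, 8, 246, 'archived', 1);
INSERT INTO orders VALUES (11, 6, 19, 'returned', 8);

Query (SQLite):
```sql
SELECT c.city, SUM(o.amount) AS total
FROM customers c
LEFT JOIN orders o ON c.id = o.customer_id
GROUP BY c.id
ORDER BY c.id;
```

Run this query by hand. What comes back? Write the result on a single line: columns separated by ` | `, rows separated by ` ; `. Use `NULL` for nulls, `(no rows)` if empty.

LEFT JOIN keeps every customers row; unmatched ones get NULL for orders columns.
Group by customers.id and compute SUM(o.amount). SUM over an all-NULL group is NULL.
  2: ids {1, 6} → SUM(o.amount)=301
  6: ids {2, 3, 8, 11} → SUM(o.amount)=682
  8: ids {4, 5, 7, 9, 10} → SUM(o.amount)=476

Tokyo | 301 ; Lima | 682 ; Geneva | 476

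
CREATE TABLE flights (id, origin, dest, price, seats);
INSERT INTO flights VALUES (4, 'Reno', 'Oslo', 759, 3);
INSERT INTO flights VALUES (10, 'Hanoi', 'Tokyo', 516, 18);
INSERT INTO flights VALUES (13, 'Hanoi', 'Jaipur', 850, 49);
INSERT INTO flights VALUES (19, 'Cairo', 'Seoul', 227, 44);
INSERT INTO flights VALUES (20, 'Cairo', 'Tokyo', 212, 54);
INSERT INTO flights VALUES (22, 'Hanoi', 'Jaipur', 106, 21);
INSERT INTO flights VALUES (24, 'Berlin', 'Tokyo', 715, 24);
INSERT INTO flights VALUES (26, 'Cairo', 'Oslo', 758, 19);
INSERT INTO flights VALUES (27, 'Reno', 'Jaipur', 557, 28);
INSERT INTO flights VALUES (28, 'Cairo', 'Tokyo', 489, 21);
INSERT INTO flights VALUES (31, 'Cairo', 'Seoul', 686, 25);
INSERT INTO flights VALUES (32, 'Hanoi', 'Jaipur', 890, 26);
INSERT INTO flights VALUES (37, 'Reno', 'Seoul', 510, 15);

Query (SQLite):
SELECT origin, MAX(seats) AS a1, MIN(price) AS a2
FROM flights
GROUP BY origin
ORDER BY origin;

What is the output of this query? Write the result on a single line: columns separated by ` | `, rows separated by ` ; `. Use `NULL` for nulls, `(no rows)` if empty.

Berlin | 24 | 715 ; Cairo | 54 | 212 ; Hanoi | 49 | 106 ; Reno | 28 | 510

Group flights by origin.
Per group compute: MAX(seats), MIN(price).
  Berlin: ids {24} → MAX(seats)=24, MIN(price)=715
  Cairo: ids {19, 20, 26, 28, 31} → MAX(seats)=54, MIN(price)=212
  Hanoi: ids {10, 13, 22, 32} → MAX(seats)=49, MIN(price)=106
  Reno: ids {4, 27, 37} → MAX(seats)=28, MIN(price)=510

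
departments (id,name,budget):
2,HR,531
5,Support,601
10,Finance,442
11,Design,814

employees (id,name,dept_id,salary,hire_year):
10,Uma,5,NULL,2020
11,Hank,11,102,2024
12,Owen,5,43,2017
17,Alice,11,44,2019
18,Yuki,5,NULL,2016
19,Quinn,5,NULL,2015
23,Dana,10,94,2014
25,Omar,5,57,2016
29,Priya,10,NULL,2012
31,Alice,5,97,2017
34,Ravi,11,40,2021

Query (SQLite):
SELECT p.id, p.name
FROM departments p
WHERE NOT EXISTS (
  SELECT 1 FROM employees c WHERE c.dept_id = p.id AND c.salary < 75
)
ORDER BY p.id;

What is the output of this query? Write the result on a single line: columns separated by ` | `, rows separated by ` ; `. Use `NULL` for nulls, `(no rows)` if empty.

2 | HR ; 10 | Finance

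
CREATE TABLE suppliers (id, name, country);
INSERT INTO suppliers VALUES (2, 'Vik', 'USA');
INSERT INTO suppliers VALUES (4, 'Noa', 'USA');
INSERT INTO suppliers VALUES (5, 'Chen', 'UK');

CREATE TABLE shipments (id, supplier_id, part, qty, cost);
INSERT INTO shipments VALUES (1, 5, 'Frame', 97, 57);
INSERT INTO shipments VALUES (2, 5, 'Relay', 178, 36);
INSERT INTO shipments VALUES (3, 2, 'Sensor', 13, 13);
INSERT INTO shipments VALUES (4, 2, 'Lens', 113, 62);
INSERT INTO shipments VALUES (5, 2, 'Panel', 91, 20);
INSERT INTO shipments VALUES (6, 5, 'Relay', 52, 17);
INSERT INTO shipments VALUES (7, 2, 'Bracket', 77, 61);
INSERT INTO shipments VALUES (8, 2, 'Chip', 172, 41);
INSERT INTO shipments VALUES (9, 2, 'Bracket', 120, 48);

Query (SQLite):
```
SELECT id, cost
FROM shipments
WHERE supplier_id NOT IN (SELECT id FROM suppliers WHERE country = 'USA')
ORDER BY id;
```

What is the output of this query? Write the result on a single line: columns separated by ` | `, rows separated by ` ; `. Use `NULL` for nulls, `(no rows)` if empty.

1 | 57 ; 2 | 36 ; 6 | 17

Inner query: suppliers.id where country = 'USA'.
Outer: keep shipments rows whose supplier_id is not in that set.
Inner query → {2, 4}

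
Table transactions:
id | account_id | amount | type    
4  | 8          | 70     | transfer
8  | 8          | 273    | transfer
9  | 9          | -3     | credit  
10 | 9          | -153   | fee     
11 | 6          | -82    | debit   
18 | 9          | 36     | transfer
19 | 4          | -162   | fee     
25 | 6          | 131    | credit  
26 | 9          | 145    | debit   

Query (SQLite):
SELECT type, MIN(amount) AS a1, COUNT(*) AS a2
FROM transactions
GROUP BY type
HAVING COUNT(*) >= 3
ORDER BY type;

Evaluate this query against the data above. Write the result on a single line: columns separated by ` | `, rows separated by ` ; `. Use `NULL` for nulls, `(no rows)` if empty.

Group transactions by type.
Per group compute: MIN(amount), COUNT(*).
HAVING: drop groups with fewer than 3 rows.
  credit: ids {9, 25} → MIN(amount)=-3, COUNT(*)=2
  debit: ids {11, 26} → MIN(amount)=-82, COUNT(*)=2
  fee: ids {10, 19} → MIN(amount)=-162, COUNT(*)=2
  transfer: ids {4, 8, 18} → MIN(amount)=36, COUNT(*)=3

transfer | 36 | 3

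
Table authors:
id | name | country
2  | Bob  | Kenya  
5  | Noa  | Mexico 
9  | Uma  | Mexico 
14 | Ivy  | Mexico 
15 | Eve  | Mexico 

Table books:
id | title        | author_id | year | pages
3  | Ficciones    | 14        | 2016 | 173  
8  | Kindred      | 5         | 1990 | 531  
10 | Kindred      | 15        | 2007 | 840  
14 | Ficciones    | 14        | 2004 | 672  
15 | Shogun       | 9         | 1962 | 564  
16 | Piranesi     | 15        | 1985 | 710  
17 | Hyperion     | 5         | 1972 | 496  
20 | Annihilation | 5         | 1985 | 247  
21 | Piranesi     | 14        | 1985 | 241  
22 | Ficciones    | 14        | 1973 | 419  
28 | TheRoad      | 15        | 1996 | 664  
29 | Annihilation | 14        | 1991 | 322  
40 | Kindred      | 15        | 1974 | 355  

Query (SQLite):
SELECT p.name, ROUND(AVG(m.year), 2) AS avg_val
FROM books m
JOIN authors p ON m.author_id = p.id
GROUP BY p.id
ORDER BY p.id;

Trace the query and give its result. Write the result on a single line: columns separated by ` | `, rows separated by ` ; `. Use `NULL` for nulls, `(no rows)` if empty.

Noa | 1982.33 ; Uma | 1962 ; Ivy | 1993.8 ; Eve | 1990.5

Join each books row to its authors via author_id.
Group joined rows by authors.id; compute ROUND(AVG(m.year), 2) per group.
  5: ids {8, 17, 20} → ROUND(AVG(m.year), 2)=1982.33
  9: ids {15} → ROUND(AVG(m.year), 2)=1962
  14: ids {3, 14, 21, 22, 29} → ROUND(AVG(m.year), 2)=1993.8
  15: ids {10, 16, 28, 40} → ROUND(AVG(m.year), 2)=1990.5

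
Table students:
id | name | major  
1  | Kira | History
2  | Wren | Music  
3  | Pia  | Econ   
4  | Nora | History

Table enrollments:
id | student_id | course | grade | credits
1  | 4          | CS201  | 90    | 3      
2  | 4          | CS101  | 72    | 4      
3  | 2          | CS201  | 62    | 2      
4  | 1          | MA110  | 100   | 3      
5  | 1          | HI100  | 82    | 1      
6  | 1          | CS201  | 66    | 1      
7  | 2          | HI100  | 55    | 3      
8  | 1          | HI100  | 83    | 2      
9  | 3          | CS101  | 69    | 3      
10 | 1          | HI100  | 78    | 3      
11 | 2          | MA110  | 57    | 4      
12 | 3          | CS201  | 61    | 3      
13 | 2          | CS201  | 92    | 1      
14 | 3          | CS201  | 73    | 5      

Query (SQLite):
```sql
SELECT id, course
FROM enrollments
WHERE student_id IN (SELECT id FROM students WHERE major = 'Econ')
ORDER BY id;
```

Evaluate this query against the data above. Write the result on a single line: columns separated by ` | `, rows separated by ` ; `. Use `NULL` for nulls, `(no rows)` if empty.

Inner query: students.id where major = 'Econ'.
Outer: keep enrollments rows whose student_id is in that set.
Inner query → {3}

9 | CS101 ; 12 | CS201 ; 14 | CS201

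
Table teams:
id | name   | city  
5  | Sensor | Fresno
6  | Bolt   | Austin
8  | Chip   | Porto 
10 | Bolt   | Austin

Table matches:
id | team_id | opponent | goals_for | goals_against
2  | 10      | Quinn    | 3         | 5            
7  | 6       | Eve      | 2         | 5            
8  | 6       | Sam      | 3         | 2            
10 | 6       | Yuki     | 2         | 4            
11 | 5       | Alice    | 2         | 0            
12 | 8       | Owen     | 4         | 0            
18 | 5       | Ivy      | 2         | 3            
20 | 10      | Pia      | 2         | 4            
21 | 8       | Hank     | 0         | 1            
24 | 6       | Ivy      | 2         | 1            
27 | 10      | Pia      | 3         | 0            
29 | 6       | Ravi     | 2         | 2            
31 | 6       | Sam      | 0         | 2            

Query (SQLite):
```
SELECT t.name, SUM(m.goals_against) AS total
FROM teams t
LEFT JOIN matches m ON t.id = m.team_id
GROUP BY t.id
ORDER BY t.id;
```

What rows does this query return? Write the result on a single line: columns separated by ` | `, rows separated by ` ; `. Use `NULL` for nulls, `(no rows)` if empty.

Sensor | 3 ; Bolt | 16 ; Chip | 1 ; Bolt | 9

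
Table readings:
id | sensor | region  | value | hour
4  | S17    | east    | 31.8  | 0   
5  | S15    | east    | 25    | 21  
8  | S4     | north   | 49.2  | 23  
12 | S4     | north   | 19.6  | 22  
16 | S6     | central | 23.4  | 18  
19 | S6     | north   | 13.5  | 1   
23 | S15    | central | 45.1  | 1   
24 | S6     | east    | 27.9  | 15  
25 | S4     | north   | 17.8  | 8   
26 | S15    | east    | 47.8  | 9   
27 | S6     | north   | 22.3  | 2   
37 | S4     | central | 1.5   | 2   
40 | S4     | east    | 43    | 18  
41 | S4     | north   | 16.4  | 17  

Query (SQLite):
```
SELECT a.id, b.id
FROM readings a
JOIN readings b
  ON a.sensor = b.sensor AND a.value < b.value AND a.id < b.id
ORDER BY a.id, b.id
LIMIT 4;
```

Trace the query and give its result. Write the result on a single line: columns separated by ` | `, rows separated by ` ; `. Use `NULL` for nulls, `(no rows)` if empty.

Pairs (a,b) with same sensor, a.value < b.value, a.id < b.id.
sensor groups: S15:{5,23,26} S17:{4} S4:{8,12,25,37,40,41} S6:{16,19,24,27}
Ordered by (a.id, b.id); first 4.

5 | 23 ; 5 | 26 ; 12 | 40 ; 16 | 24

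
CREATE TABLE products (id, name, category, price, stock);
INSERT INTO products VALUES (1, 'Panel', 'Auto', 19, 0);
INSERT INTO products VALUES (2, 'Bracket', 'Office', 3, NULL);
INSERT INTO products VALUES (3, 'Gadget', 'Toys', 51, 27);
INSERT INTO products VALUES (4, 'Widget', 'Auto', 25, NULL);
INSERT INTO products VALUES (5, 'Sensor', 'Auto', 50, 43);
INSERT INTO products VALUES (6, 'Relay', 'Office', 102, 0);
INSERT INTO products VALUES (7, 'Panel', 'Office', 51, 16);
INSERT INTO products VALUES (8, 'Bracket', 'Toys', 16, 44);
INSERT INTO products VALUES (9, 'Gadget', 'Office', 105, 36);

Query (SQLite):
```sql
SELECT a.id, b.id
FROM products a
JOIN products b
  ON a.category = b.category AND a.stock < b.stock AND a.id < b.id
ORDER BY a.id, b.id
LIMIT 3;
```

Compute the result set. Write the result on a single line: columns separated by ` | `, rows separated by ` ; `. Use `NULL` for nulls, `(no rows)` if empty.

1 | 5 ; 3 | 8 ; 6 | 7

Pairs (a,b) with same category, a.stock < b.stock, a.id < b.id.
category groups: Auto:{1,4,5} Office:{2,6,7,9} Toys:{3,8}
Ordered by (a.id, b.id); first 3.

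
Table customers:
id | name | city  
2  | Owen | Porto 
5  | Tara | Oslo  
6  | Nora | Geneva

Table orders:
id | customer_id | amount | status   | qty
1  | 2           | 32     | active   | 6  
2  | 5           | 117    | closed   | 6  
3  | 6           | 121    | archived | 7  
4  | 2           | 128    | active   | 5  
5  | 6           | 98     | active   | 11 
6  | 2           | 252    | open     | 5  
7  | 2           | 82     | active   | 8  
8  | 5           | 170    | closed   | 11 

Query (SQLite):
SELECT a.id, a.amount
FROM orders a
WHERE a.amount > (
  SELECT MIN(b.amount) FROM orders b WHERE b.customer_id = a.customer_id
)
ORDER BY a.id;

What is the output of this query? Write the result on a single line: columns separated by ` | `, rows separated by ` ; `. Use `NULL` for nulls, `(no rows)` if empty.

For each orders row a, compute MIN(amount) over rows sharing a.customer_id.
Keep row a if a.amount > that per-group MIN.
  customer_id=2: MIN(amount) = 32
  customer_id=5: MIN(amount) = 117
  customer_id=6: MIN(amount) = 98

3 | 121 ; 4 | 128 ; 6 | 252 ; 7 | 82 ; 8 | 170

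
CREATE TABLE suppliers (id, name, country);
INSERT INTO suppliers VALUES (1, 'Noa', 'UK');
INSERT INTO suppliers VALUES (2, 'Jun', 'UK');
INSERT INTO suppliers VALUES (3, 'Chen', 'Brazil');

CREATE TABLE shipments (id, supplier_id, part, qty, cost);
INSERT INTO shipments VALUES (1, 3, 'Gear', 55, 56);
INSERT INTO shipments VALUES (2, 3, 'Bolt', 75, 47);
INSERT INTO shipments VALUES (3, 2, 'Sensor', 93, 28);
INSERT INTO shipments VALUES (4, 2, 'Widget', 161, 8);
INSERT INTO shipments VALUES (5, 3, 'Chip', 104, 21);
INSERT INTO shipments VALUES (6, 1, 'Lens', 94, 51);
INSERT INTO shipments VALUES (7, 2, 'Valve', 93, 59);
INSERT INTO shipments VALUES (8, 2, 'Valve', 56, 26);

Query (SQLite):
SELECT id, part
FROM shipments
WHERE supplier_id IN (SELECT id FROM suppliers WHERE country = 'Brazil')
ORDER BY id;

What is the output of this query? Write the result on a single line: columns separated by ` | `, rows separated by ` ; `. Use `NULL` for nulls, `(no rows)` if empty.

Inner query: suppliers.id where country = 'Brazil'.
Outer: keep shipments rows whose supplier_id is in that set.
Inner query → {3}

1 | Gear ; 2 | Bolt ; 5 | Chip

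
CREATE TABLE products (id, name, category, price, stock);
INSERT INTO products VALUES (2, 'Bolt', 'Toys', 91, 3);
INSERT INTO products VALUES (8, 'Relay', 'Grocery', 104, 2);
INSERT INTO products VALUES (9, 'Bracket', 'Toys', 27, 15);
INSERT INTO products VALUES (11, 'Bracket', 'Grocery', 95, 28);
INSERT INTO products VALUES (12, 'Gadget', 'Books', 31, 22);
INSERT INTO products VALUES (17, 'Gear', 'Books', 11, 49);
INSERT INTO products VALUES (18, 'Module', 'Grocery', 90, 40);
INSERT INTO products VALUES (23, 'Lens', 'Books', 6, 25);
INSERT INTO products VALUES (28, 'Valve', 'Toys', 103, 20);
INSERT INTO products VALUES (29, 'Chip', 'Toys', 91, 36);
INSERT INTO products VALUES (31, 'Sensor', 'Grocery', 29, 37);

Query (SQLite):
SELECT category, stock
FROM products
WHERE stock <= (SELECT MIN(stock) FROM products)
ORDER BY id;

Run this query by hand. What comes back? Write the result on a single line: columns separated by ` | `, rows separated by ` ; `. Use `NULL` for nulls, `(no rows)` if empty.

Scalar subquery: MIN(stock) over all products rows = 2.
Keep rows where stock <= that value.

Grocery | 2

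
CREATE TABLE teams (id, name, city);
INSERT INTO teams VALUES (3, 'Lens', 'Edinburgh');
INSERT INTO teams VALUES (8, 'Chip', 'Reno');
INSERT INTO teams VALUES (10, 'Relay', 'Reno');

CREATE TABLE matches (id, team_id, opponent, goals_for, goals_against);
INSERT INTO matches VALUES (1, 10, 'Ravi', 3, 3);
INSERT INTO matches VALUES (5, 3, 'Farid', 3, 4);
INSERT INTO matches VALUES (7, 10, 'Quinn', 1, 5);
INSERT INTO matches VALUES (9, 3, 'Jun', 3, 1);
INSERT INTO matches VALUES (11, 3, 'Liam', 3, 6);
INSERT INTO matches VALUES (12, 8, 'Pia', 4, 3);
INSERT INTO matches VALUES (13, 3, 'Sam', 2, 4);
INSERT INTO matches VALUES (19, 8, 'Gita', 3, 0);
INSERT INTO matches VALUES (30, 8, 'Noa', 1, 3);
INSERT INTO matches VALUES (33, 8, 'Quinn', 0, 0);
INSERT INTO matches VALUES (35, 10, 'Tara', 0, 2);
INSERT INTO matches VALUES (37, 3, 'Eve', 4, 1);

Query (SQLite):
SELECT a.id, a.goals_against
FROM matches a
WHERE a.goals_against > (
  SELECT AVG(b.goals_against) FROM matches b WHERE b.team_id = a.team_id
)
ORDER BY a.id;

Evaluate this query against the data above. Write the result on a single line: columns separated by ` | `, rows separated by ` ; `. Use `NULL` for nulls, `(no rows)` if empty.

For each matches row a, compute AVG(goals_against) over rows sharing a.team_id.
Keep row a if a.goals_against > that per-group AVG.
  team_id=3: AVG(goals_against) = 3.2
  team_id=8: AVG(goals_against) = 1.5
  team_id=10: AVG(goals_against) = 3.333333

5 | 4 ; 7 | 5 ; 11 | 6 ; 12 | 3 ; 13 | 4 ; 30 | 3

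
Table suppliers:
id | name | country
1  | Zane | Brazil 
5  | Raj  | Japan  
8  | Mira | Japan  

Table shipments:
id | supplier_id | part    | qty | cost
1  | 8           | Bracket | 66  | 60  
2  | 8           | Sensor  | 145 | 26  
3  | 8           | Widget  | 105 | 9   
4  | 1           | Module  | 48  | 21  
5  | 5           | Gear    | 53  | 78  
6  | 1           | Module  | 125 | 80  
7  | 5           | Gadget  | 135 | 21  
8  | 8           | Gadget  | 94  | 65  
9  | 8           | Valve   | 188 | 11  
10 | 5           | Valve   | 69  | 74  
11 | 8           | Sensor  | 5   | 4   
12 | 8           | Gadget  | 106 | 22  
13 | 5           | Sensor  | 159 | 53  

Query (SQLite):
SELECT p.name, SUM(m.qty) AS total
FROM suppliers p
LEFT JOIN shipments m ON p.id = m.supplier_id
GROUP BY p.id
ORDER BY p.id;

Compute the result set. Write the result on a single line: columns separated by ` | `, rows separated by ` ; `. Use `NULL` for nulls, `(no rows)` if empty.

Zane | 173 ; Raj | 416 ; Mira | 709

LEFT JOIN keeps every suppliers row; unmatched ones get NULL for shipments columns.
Group by suppliers.id and compute SUM(m.qty). SUM over an all-NULL group is NULL.
  1: ids {4, 6} → SUM(m.qty)=173
  5: ids {5, 7, 10, 13} → SUM(m.qty)=416
  8: ids {1, 2, 3, 8, 9, 11, 12} → SUM(m.qty)=709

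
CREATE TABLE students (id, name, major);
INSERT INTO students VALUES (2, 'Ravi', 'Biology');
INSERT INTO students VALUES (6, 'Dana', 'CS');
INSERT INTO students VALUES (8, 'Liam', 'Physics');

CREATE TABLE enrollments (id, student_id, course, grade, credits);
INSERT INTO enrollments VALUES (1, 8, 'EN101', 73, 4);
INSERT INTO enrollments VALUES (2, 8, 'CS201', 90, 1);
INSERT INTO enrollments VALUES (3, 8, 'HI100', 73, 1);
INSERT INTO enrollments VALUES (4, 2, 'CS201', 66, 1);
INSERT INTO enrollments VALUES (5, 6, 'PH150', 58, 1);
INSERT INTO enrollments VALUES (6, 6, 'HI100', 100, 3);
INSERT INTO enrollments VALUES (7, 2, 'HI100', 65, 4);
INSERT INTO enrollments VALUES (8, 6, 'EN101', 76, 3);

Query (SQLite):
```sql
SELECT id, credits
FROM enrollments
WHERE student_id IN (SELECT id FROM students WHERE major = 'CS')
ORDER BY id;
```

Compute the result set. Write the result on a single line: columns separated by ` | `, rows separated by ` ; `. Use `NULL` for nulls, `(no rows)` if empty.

Inner query: students.id where major = 'CS'.
Outer: keep enrollments rows whose student_id is in that set.
Inner query → {6}

5 | 1 ; 6 | 3 ; 8 | 3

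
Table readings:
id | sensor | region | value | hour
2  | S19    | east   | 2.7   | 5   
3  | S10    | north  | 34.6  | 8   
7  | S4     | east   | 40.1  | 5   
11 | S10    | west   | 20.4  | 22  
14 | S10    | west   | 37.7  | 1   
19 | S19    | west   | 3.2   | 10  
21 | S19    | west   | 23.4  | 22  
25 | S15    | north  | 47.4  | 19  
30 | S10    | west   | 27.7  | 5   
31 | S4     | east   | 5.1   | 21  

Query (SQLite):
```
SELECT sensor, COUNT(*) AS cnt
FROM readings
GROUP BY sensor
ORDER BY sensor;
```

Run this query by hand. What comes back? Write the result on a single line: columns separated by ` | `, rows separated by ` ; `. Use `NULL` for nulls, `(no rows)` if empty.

S10 | 4 ; S15 | 1 ; S19 | 3 ; S4 | 2

Partition readings by sensor; compute COUNT(*) within each group.
  S10: ids {3, 11, 14, 30} → COUNT(*)=4
  S15: ids {25} → COUNT(*)=1
  S19: ids {2, 19, 21} → COUNT(*)=3
  S4: ids {7, 31} → COUNT(*)=2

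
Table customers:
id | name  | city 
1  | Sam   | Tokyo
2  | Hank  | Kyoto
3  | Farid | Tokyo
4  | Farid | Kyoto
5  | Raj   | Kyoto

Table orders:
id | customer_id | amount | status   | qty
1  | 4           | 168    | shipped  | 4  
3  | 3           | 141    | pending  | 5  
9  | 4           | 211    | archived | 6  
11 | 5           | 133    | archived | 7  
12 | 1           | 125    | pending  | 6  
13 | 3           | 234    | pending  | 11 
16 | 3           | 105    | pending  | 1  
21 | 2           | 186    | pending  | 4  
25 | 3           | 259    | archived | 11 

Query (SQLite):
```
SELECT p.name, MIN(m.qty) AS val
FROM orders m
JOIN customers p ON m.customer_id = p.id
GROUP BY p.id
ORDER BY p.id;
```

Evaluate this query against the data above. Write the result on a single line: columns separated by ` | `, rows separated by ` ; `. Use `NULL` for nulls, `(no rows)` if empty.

Sam | 6 ; Hank | 4 ; Farid | 1 ; Farid | 4 ; Raj | 7

Join each orders row to its customers via customer_id.
Group joined rows by customers.id; compute MIN(m.qty) per group.
  1: ids {12} → MIN(m.qty)=6
  2: ids {21} → MIN(m.qty)=4
  3: ids {3, 13, 16, 25} → MIN(m.qty)=1
  4: ids {1, 9} → MIN(m.qty)=4
  5: ids {11} → MIN(m.qty)=7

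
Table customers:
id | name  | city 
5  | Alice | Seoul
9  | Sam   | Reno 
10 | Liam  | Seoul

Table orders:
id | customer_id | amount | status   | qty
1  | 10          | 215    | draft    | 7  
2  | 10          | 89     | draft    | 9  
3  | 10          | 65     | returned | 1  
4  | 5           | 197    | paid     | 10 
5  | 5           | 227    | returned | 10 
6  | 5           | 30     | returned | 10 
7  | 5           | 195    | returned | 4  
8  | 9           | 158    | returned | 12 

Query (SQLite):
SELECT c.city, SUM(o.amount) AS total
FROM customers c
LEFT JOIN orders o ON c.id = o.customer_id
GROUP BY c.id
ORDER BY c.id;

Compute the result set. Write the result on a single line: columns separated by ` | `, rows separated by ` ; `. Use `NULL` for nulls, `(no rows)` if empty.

LEFT JOIN keeps every customers row; unmatched ones get NULL for orders columns.
Group by customers.id and compute SUM(o.amount). SUM over an all-NULL group is NULL.
  5: ids {4, 5, 6, 7} → SUM(o.amount)=649
  9: ids {8} → SUM(o.amount)=158
  10: ids {1, 2, 3} → SUM(o.amount)=369

Seoul | 649 ; Reno | 158 ; Seoul | 369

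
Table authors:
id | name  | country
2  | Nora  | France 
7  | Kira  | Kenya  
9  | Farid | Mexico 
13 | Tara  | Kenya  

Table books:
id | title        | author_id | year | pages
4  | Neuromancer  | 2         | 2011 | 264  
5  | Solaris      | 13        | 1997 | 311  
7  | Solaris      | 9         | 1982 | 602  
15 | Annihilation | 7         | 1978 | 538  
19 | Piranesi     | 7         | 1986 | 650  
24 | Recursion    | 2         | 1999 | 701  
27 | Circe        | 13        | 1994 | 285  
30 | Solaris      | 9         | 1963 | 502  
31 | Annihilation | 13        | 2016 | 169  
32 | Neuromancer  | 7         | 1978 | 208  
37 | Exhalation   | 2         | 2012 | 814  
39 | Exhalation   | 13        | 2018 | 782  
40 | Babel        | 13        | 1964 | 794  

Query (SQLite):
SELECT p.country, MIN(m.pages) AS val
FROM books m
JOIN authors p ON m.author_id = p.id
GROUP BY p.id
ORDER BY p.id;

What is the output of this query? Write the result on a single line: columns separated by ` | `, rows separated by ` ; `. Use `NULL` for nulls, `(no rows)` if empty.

Join each books row to its authors via author_id.
Group joined rows by authors.id; compute MIN(m.pages) per group.
  2: ids {4, 24, 37} → MIN(m.pages)=264
  7: ids {15, 19, 32} → MIN(m.pages)=208
  9: ids {7, 30} → MIN(m.pages)=502
  13: ids {5, 27, 31, 39, 40} → MIN(m.pages)=169

France | 264 ; Kenya | 208 ; Mexico | 502 ; Kenya | 169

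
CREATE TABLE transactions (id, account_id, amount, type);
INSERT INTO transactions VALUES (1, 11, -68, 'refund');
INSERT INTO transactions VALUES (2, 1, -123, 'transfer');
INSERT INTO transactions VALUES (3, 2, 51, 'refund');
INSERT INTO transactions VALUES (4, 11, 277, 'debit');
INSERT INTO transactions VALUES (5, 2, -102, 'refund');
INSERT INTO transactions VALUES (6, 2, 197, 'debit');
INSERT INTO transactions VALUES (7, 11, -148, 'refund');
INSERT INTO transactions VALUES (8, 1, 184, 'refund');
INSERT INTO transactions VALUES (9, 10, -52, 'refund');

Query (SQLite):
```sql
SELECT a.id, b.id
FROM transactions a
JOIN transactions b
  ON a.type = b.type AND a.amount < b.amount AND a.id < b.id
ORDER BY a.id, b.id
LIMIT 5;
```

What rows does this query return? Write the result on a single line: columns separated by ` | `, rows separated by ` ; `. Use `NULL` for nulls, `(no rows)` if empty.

Pairs (a,b) with same type, a.amount < b.amount, a.id < b.id.
type groups: debit:{4,6} refund:{1,3,5,7,8,9} transfer:{2}
Ordered by (a.id, b.id); first 5.

1 | 3 ; 1 | 8 ; 1 | 9 ; 3 | 8 ; 5 | 8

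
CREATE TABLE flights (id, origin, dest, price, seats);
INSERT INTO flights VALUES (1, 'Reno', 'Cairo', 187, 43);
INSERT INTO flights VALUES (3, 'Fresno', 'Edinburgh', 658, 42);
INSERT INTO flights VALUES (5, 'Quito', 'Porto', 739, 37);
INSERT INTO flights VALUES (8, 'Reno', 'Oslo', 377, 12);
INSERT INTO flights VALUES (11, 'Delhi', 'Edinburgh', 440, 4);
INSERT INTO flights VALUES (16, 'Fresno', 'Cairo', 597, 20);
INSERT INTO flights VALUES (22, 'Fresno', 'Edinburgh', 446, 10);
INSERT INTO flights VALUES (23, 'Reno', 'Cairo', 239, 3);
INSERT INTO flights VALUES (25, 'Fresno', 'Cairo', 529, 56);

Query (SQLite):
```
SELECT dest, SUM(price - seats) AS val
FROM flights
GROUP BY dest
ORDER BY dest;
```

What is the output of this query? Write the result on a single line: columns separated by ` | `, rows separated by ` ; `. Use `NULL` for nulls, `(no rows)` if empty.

For each row compute price - seats.
Group by dest; take SUM of the expression per group.
  Cairo: ids {1, 16, 23, 25} → SUM(price - seats)=1430
  Edinburgh: ids {3, 11, 22} → SUM(price - seats)=1488
  Oslo: ids {8} → SUM(price - seats)=365
  Porto: ids {5} → SUM(price - seats)=702

Cairo | 1430 ; Edinburgh | 1488 ; Oslo | 365 ; Porto | 702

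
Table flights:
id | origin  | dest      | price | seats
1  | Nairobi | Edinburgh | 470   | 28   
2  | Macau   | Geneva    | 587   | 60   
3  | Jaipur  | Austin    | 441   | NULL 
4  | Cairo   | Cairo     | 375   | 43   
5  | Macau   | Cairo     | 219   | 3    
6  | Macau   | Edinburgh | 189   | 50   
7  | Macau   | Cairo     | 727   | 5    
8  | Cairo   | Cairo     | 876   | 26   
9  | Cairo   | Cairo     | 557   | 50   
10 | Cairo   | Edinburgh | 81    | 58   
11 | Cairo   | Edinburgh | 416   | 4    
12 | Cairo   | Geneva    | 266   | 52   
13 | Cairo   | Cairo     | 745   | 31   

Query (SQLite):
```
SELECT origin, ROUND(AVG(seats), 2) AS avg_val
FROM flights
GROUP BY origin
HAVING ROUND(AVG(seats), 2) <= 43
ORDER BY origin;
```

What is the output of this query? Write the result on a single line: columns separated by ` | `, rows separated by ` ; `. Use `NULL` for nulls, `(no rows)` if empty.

Cairo | 37.71 ; Macau | 29.5 ; Nairobi | 28

Partition flights by origin; compute ROUND(AVG(seats), 2) within each group.
HAVING: keep groups where ROUND(AVG(seats), 2) <= 43.
  Cairo: ids {4, 8, 9, 10, 11, 12, 13} → ROUND(AVG(seats), 2)=37.71
  Jaipur: ids {3} → ROUND(AVG(seats), 2)=NULL
  Macau: ids {2, 5, 6, 7} → ROUND(AVG(seats), 2)=29.5
  Nairobi: ids {1} → ROUND(AVG(seats), 2)=28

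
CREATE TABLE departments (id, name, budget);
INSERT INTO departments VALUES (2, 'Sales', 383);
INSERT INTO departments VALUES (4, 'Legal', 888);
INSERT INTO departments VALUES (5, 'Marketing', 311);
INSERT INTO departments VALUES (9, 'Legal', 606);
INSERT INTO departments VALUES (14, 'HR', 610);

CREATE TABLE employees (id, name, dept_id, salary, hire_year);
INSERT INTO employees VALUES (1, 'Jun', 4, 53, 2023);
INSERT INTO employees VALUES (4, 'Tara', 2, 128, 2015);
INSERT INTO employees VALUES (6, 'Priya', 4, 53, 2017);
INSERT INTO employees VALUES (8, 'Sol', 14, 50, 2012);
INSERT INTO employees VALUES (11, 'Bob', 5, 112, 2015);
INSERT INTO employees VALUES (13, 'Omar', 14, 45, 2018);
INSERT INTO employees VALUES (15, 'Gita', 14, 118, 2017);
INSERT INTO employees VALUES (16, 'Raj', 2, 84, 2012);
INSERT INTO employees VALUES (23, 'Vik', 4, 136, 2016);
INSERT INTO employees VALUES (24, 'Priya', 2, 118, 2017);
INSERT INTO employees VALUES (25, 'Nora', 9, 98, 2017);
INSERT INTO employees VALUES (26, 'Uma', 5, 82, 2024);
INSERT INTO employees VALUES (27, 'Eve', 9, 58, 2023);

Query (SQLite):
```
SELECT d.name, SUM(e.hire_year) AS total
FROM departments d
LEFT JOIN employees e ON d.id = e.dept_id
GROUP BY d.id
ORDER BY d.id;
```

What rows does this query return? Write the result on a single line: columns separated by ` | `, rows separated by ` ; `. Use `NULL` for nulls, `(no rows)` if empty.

LEFT JOIN keeps every departments row; unmatched ones get NULL for employees columns.
Group by departments.id and compute SUM(e.hire_year). SUM over an all-NULL group is NULL.
  2: ids {4, 16, 24} → SUM(e.hire_year)=6044
  4: ids {1, 6, 23} → SUM(e.hire_year)=6056
  5: ids {11, 26} → SUM(e.hire_year)=4039
  9: ids {25, 27} → SUM(e.hire_year)=4040
  14: ids {8, 13, 15} → SUM(e.hire_year)=6047

Sales | 6044 ; Legal | 6056 ; Marketing | 4039 ; Legal | 4040 ; HR | 6047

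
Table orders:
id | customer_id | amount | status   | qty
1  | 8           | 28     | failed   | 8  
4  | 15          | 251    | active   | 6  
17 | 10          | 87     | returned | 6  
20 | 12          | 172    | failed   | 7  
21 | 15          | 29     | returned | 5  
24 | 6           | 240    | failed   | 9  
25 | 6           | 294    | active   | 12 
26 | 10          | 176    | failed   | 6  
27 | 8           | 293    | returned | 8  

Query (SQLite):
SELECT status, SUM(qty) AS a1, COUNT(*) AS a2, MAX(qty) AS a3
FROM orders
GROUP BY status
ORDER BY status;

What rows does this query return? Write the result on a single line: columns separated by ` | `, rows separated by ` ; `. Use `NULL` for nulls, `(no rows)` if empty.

active | 18 | 2 | 12 ; failed | 30 | 4 | 9 ; returned | 19 | 3 | 8

Group orders by status.
Per group compute: SUM(qty), COUNT(*), MAX(qty).
  active: ids {4, 25} → SUM(qty)=18, COUNT(*)=2, MAX(qty)=12
  failed: ids {1, 20, 24, 26} → SUM(qty)=30, COUNT(*)=4, MAX(qty)=9
  returned: ids {17, 21, 27} → SUM(qty)=19, COUNT(*)=3, MAX(qty)=8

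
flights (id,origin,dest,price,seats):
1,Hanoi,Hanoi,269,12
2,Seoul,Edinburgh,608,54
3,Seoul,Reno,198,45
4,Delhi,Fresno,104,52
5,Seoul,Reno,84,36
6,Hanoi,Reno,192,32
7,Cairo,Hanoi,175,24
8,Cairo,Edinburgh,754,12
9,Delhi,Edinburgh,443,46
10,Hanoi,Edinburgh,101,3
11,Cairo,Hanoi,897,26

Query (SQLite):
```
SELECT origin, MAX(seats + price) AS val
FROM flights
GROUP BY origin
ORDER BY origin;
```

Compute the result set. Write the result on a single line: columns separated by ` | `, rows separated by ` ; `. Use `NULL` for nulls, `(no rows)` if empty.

Cairo | 923 ; Delhi | 489 ; Hanoi | 281 ; Seoul | 662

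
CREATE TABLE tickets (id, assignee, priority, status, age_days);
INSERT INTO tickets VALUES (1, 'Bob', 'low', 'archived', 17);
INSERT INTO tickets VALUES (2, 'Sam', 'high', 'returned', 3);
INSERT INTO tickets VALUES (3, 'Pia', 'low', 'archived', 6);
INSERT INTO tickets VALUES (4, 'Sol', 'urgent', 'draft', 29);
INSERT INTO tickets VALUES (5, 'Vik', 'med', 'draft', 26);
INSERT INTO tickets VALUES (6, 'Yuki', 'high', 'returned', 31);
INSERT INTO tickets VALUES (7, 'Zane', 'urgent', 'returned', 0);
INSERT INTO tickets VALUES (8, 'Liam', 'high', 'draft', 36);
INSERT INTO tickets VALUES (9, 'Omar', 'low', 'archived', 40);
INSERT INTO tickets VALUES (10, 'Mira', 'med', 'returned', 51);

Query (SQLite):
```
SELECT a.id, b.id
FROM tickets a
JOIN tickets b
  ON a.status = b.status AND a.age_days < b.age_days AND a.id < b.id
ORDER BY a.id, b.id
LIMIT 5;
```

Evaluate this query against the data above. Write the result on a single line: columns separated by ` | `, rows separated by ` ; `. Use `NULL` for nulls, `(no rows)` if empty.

Pairs (a,b) with same status, a.age_days < b.age_days, a.id < b.id.
status groups: archived:{1,3,9} draft:{4,5,8} returned:{2,6,7,10}
Ordered by (a.id, b.id); first 5.

1 | 9 ; 2 | 6 ; 2 | 10 ; 3 | 9 ; 4 | 8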